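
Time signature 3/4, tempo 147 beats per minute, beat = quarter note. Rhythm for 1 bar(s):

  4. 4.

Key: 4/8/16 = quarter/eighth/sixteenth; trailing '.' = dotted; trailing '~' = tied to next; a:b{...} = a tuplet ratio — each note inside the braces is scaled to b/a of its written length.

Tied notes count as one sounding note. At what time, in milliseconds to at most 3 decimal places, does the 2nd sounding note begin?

note 2 onset = 3/2b = 612.245ms

1. 0.0ms @ 0 + 612.245ms (3/2)
2. 612.245ms @ 3/2 + 612.245ms (3/2)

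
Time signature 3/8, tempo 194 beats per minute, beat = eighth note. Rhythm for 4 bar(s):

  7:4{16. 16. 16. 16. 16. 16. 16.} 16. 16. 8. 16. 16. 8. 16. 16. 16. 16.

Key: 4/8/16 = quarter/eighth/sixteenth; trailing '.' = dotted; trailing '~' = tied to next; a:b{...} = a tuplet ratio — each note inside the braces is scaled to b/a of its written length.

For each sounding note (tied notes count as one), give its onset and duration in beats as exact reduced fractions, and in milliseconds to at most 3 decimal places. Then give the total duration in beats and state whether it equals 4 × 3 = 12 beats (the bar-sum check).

1) 0.0ms=0b +132.548ms=3/7b
2) 132.548ms=3/7b +132.548ms=3/7b
3) 265.096ms=6/7b +132.548ms=3/7b
4) 397.644ms=9/7b +132.548ms=3/7b
5) 530.191ms=12/7b +132.548ms=3/7b
6) 662.739ms=15/7b +132.548ms=3/7b
7) 795.287ms=18/7b +132.548ms=3/7b
8) 927.835ms=3b +231.959ms=3/4b
9) 1159.794ms=15/4b +231.959ms=3/4b
10) 1391.753ms=9/2b +463.918ms=3/2b
11) 1855.67ms=6b +231.959ms=3/4b
12) 2087.629ms=27/4b +231.959ms=3/4b
13) 2319.588ms=15/2b +463.918ms=3/2b
14) 2783.505ms=9b +231.959ms=3/4b
15) 3015.464ms=39/4b +231.959ms=3/4b
16) 3247.423ms=21/2b +231.959ms=3/4b
17) 3479.381ms=45/4b +231.959ms=3/4b
Σ=12b of 12 (194bpm 3/8) — PASS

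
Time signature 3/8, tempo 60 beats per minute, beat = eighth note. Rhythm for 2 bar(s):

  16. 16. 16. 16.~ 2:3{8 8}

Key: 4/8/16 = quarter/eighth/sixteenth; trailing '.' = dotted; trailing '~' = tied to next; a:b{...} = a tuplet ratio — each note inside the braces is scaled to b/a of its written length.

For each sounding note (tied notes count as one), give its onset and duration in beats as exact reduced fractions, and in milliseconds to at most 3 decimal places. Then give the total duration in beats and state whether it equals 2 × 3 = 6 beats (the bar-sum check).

1) 0.0ms=0b +750.0ms=3/4b
2) 750.0ms=3/4b +750.0ms=3/4b
3) 1500.0ms=3/2b +750.0ms=3/4b
4) 2250.0ms=9/4b +2250.0ms=9/4b
5) 4500.0ms=9/2b +1500.0ms=3/2b
Σ=6b of 6 (60bpm 3/8) — PASS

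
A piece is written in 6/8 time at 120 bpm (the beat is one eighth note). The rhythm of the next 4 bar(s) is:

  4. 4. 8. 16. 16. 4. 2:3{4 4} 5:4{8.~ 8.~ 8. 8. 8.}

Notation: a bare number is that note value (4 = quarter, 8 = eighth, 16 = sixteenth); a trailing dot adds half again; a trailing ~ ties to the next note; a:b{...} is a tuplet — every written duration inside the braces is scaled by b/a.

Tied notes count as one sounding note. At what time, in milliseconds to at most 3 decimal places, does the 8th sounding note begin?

1. 0.0ms @ 0 + 1500.0ms (3)
2. 1500.0ms @ 3 + 1500.0ms (3)
3. 3000.0ms @ 6 + 750.0ms (3/2)
4. 3750.0ms @ 15/2 + 375.0ms (3/4)
5. 4125.0ms @ 33/4 + 375.0ms (3/4)
6. 4500.0ms @ 9 + 1500.0ms (3)
7. 6000.0ms @ 12 + 1500.0ms (3)
8. 7500.0ms @ 15 + 1500.0ms (3)
9. 9000.0ms @ 18 + 1800.0ms (18/5)
10. 10800.0ms @ 108/5 + 600.0ms (6/5)
11. 11400.0ms @ 114/5 + 600.0ms (6/5)

note 8 onset = 15b = 7500.0ms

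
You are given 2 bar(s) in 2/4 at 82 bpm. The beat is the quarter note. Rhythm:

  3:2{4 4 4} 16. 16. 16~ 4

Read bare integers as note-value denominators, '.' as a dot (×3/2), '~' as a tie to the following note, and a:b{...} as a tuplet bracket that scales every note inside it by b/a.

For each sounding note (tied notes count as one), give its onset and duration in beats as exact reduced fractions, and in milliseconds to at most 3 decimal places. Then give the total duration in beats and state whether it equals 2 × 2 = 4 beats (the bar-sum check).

1) 0.0ms=0b +487.805ms=2/3b
2) 487.805ms=2/3b +487.805ms=2/3b
3) 975.61ms=4/3b +487.805ms=2/3b
4) 1463.415ms=2b +274.39ms=3/8b
5) 1737.805ms=19/8b +274.39ms=3/8b
6) 2012.195ms=11/4b +914.634ms=5/4b
Σ=4b of 4 (82bpm 2/4) — PASS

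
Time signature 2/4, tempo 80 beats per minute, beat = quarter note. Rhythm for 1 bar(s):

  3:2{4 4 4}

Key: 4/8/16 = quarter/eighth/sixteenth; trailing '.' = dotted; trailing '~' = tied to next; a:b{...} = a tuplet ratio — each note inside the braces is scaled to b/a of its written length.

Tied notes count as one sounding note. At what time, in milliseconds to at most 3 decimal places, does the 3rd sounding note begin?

1. 0.0ms @ 0 + 500.0ms (2/3)
2. 500.0ms @ 2/3 + 500.0ms (2/3)
3. 1000.0ms @ 4/3 + 500.0ms (2/3)

note 3 onset = 4/3b = 1000.0ms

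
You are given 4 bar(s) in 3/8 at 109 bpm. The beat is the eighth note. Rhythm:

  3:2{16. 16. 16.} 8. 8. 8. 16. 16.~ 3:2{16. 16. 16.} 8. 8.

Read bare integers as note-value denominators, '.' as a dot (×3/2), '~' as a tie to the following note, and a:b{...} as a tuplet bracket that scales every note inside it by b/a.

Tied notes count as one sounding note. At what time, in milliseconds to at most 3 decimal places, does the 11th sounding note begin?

note 11 onset = 9b = 4954.128ms

1. 0.0ms @ 0 + 275.229ms (1/2)
2. 275.229ms @ 1/2 + 275.229ms (1/2)
3. 550.459ms @ 1 + 275.229ms (1/2)
4. 825.688ms @ 3/2 + 825.688ms (3/2)
5. 1651.376ms @ 3 + 825.688ms (3/2)
6. 2477.064ms @ 9/2 + 825.688ms (3/2)
7. 3302.752ms @ 6 + 412.844ms (3/4)
8. 3715.596ms @ 27/4 + 688.073ms (5/4)
9. 4403.67ms @ 8 + 275.229ms (1/2)
10. 4678.899ms @ 17/2 + 275.229ms (1/2)
11. 4954.128ms @ 9 + 825.688ms (3/2)
12. 5779.817ms @ 21/2 + 825.688ms (3/2)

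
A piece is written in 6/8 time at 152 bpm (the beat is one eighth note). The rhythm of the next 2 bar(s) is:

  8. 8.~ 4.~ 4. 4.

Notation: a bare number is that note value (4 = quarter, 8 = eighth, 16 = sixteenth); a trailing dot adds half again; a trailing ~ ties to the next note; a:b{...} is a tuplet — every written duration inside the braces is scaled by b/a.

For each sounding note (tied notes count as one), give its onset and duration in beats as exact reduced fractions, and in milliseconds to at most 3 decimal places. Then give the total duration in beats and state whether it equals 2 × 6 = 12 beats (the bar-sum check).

1) 0.0ms=0b +592.105ms=3/2b
2) 592.105ms=3/2b +2960.526ms=15/2b
3) 3552.632ms=9b +1184.211ms=3b
Σ=12b of 12 (152bpm 6/8) — PASS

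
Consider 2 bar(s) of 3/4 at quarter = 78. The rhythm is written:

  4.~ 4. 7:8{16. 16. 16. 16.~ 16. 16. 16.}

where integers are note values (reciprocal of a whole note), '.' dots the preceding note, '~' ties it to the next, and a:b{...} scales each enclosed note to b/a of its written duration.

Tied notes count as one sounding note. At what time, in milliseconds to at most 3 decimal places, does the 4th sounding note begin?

1. 0.0ms @ 0 + 2307.692ms (3)
2. 2307.692ms @ 3 + 329.67ms (3/7)
3. 2637.363ms @ 24/7 + 329.67ms (3/7)
4. 2967.033ms @ 27/7 + 329.67ms (3/7)
5. 3296.703ms @ 30/7 + 659.341ms (6/7)
6. 3956.044ms @ 36/7 + 329.67ms (3/7)
7. 4285.714ms @ 39/7 + 329.67ms (3/7)

note 4 onset = 27/7b = 2967.033ms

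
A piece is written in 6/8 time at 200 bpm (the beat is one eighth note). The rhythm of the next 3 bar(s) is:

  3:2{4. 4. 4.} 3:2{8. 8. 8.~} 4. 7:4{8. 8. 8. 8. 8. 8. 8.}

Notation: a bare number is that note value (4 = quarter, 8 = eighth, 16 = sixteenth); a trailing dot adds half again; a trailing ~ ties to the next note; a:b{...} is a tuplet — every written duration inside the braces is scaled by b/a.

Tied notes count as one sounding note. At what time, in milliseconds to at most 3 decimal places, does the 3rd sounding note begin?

note 3 onset = 4b = 1200.0ms

1. 0.0ms @ 0 + 600.0ms (2)
2. 600.0ms @ 2 + 600.0ms (2)
3. 1200.0ms @ 4 + 600.0ms (2)
4. 1800.0ms @ 6 + 300.0ms (1)
5. 2100.0ms @ 7 + 300.0ms (1)
6. 2400.0ms @ 8 + 1200.0ms (4)
7. 3600.0ms @ 12 + 257.143ms (6/7)
8. 3857.143ms @ 90/7 + 257.143ms (6/7)
9. 4114.286ms @ 96/7 + 257.143ms (6/7)
10. 4371.429ms @ 102/7 + 257.143ms (6/7)
11. 4628.571ms @ 108/7 + 257.143ms (6/7)
12. 4885.714ms @ 114/7 + 257.143ms (6/7)
13. 5142.857ms @ 120/7 + 257.143ms (6/7)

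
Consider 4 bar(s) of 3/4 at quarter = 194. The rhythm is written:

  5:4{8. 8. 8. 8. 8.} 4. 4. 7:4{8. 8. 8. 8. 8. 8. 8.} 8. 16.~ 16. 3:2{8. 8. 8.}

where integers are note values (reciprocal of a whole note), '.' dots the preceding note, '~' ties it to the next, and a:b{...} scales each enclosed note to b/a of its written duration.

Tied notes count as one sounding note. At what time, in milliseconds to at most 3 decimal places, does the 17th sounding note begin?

note 17 onset = 21/2b = 3247.423ms

1. 0.0ms @ 0 + 185.567ms (3/5)
2. 185.567ms @ 3/5 + 185.567ms (3/5)
3. 371.134ms @ 6/5 + 185.567ms (3/5)
4. 556.701ms @ 9/5 + 185.567ms (3/5)
5. 742.268ms @ 12/5 + 185.567ms (3/5)
6. 927.835ms @ 3 + 463.918ms (3/2)
7. 1391.753ms @ 9/2 + 463.918ms (3/2)
8. 1855.67ms @ 6 + 132.548ms (3/7)
9. 1988.218ms @ 45/7 + 132.548ms (3/7)
10. 2120.766ms @ 48/7 + 132.548ms (3/7)
11. 2253.314ms @ 51/7 + 132.548ms (3/7)
12. 2385.862ms @ 54/7 + 132.548ms (3/7)
13. 2518.409ms @ 57/7 + 132.548ms (3/7)
14. 2650.957ms @ 60/7 + 132.548ms (3/7)
15. 2783.505ms @ 9 + 231.959ms (3/4)
16. 3015.464ms @ 39/4 + 231.959ms (3/4)
17. 3247.423ms @ 21/2 + 154.639ms (1/2)
18. 3402.062ms @ 11 + 154.639ms (1/2)
19. 3556.701ms @ 23/2 + 154.639ms (1/2)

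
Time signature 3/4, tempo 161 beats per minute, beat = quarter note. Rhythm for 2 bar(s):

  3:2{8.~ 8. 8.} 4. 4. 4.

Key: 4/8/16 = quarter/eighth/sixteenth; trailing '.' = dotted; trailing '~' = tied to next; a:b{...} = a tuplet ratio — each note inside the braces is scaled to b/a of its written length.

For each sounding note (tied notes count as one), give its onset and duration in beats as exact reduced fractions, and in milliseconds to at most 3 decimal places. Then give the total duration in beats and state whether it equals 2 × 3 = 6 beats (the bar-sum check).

1) 0.0ms=0b +372.671ms=1b
2) 372.671ms=1b +186.335ms=1/2b
3) 559.006ms=3/2b +559.006ms=3/2b
4) 1118.012ms=3b +559.006ms=3/2b
5) 1677.019ms=9/2b +559.006ms=3/2b
Σ=6b of 6 (161bpm 3/4) — PASS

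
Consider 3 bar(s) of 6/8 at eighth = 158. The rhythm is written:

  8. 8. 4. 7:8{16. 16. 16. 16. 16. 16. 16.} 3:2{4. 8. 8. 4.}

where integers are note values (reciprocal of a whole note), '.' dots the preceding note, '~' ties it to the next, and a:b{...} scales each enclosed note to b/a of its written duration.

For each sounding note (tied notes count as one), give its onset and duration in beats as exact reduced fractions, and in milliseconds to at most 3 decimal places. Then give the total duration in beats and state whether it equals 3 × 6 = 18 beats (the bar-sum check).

1) 0.0ms=0b +569.62ms=3/2b
2) 569.62ms=3/2b +569.62ms=3/2b
3) 1139.241ms=3b +1139.241ms=3b
4) 2278.481ms=6b +325.497ms=6/7b
5) 2603.978ms=48/7b +325.497ms=6/7b
6) 2929.476ms=54/7b +325.497ms=6/7b
7) 3254.973ms=60/7b +325.497ms=6/7b
8) 3580.47ms=66/7b +325.497ms=6/7b
9) 3905.967ms=72/7b +325.497ms=6/7b
10) 4231.465ms=78/7b +325.497ms=6/7b
11) 4556.962ms=12b +759.494ms=2b
12) 5316.456ms=14b +379.747ms=1b
13) 5696.203ms=15b +379.747ms=1b
14) 6075.949ms=16b +759.494ms=2b
Σ=18b of 18 (158bpm 6/8) — PASS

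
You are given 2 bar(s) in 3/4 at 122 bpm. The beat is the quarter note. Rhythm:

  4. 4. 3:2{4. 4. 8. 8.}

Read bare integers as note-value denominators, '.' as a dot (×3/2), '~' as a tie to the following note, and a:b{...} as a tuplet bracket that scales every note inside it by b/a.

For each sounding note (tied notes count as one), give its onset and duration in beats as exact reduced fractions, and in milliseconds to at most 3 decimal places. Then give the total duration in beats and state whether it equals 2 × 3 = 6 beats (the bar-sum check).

1) 0.0ms=0b +737.705ms=3/2b
2) 737.705ms=3/2b +737.705ms=3/2b
3) 1475.41ms=3b +491.803ms=1b
4) 1967.213ms=4b +491.803ms=1b
5) 2459.016ms=5b +245.902ms=1/2b
6) 2704.918ms=11/2b +245.902ms=1/2b
Σ=6b of 6 (122bpm 3/4) — PASS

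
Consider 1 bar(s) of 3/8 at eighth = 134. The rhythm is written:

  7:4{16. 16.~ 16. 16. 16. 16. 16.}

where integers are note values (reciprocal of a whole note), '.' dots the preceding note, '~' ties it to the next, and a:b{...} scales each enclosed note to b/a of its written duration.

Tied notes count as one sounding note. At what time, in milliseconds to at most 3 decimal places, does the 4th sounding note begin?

note 4 onset = 12/7b = 767.591ms

1. 0.0ms @ 0 + 191.898ms (3/7)
2. 191.898ms @ 3/7 + 383.795ms (6/7)
3. 575.693ms @ 9/7 + 191.898ms (3/7)
4. 767.591ms @ 12/7 + 191.898ms (3/7)
5. 959.488ms @ 15/7 + 191.898ms (3/7)
6. 1151.386ms @ 18/7 + 191.898ms (3/7)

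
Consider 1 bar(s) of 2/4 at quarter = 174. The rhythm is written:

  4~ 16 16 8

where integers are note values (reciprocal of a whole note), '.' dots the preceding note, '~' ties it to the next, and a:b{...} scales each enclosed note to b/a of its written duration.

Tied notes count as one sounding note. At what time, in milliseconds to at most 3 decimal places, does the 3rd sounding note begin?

note 3 onset = 3/2b = 517.241ms

1. 0.0ms @ 0 + 431.034ms (5/4)
2. 431.034ms @ 5/4 + 86.207ms (1/4)
3. 517.241ms @ 3/2 + 172.414ms (1/2)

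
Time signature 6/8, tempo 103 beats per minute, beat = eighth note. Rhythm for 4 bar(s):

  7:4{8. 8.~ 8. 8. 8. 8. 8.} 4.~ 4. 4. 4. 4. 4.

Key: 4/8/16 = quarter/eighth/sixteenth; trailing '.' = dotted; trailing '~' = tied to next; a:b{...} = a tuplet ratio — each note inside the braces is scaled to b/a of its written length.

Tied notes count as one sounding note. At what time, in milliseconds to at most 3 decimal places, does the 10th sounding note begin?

note 10 onset = 18b = 10485.437ms

1. 0.0ms @ 0 + 499.307ms (6/7)
2. 499.307ms @ 6/7 + 998.613ms (12/7)
3. 1497.92ms @ 18/7 + 499.307ms (6/7)
4. 1997.226ms @ 24/7 + 499.307ms (6/7)
5. 2496.533ms @ 30/7 + 499.307ms (6/7)
6. 2995.839ms @ 36/7 + 499.307ms (6/7)
7. 3495.146ms @ 6 + 3495.146ms (6)
8. 6990.291ms @ 12 + 1747.573ms (3)
9. 8737.864ms @ 15 + 1747.573ms (3)
10. 10485.437ms @ 18 + 1747.573ms (3)
11. 12233.01ms @ 21 + 1747.573ms (3)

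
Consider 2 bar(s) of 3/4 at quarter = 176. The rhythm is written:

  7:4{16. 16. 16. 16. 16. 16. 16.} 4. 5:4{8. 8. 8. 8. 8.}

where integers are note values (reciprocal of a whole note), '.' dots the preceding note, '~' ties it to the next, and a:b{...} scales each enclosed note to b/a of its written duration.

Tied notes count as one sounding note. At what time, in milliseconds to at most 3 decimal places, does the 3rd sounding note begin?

note 3 onset = 3/7b = 146.104ms

1. 0.0ms @ 0 + 73.052ms (3/14)
2. 73.052ms @ 3/14 + 73.052ms (3/14)
3. 146.104ms @ 3/7 + 73.052ms (3/14)
4. 219.156ms @ 9/14 + 73.052ms (3/14)
5. 292.208ms @ 6/7 + 73.052ms (3/14)
6. 365.26ms @ 15/14 + 73.052ms (3/14)
7. 438.312ms @ 9/7 + 73.052ms (3/14)
8. 511.364ms @ 3/2 + 511.364ms (3/2)
9. 1022.727ms @ 3 + 204.545ms (3/5)
10. 1227.273ms @ 18/5 + 204.545ms (3/5)
11. 1431.818ms @ 21/5 + 204.545ms (3/5)
12. 1636.364ms @ 24/5 + 204.545ms (3/5)
13. 1840.909ms @ 27/5 + 204.545ms (3/5)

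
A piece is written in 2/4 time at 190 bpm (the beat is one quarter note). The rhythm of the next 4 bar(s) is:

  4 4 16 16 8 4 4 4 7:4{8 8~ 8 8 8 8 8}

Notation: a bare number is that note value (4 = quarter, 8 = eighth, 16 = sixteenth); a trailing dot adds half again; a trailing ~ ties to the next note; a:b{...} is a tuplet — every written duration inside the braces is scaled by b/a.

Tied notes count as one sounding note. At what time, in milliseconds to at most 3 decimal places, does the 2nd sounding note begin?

note 2 onset = 1b = 315.789ms

1. 0.0ms @ 0 + 315.789ms (1)
2. 315.789ms @ 1 + 315.789ms (1)
3. 631.579ms @ 2 + 78.947ms (1/4)
4. 710.526ms @ 9/4 + 78.947ms (1/4)
5. 789.474ms @ 5/2 + 157.895ms (1/2)
6. 947.368ms @ 3 + 315.789ms (1)
7. 1263.158ms @ 4 + 315.789ms (1)
8. 1578.947ms @ 5 + 315.789ms (1)
9. 1894.737ms @ 6 + 90.226ms (2/7)
10. 1984.962ms @ 44/7 + 180.451ms (4/7)
11. 2165.414ms @ 48/7 + 90.226ms (2/7)
12. 2255.639ms @ 50/7 + 90.226ms (2/7)
13. 2345.865ms @ 52/7 + 90.226ms (2/7)
14. 2436.09ms @ 54/7 + 90.226ms (2/7)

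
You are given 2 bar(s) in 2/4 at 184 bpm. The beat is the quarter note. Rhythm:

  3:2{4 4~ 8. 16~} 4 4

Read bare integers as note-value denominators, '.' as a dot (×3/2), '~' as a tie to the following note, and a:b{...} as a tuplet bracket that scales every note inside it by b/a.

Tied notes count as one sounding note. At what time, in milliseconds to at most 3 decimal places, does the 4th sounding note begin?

note 4 onset = 3b = 978.261ms

1. 0.0ms @ 0 + 217.391ms (2/3)
2. 217.391ms @ 2/3 + 380.435ms (7/6)
3. 597.826ms @ 11/6 + 380.435ms (7/6)
4. 978.261ms @ 3 + 326.087ms (1)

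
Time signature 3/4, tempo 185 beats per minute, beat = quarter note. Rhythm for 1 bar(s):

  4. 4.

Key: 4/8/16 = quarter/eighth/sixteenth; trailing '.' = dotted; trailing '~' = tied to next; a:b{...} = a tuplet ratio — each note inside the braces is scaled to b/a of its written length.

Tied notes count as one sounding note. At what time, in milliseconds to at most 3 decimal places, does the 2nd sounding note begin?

1. 0.0ms @ 0 + 486.486ms (3/2)
2. 486.486ms @ 3/2 + 486.486ms (3/2)

note 2 onset = 3/2b = 486.486ms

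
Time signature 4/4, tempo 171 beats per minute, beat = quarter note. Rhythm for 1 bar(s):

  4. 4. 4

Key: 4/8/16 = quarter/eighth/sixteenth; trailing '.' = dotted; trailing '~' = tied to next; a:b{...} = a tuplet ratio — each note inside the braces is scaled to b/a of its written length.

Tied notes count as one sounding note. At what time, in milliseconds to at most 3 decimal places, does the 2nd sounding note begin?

1. 0.0ms @ 0 + 526.316ms (3/2)
2. 526.316ms @ 3/2 + 526.316ms (3/2)
3. 1052.632ms @ 3 + 350.877ms (1)

note 2 onset = 3/2b = 526.316ms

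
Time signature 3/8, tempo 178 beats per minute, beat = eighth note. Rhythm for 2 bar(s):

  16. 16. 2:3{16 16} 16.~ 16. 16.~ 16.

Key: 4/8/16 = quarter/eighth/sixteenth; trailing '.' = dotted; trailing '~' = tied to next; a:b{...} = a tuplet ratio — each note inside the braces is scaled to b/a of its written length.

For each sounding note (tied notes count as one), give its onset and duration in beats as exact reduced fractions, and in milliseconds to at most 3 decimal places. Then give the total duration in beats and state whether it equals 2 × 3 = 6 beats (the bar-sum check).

1) 0.0ms=0b +252.809ms=3/4b
2) 252.809ms=3/4b +252.809ms=3/4b
3) 505.618ms=3/2b +252.809ms=3/4b
4) 758.427ms=9/4b +252.809ms=3/4b
5) 1011.236ms=3b +505.618ms=3/2b
6) 1516.854ms=9/2b +505.618ms=3/2b
Σ=6b of 6 (178bpm 3/8) — PASS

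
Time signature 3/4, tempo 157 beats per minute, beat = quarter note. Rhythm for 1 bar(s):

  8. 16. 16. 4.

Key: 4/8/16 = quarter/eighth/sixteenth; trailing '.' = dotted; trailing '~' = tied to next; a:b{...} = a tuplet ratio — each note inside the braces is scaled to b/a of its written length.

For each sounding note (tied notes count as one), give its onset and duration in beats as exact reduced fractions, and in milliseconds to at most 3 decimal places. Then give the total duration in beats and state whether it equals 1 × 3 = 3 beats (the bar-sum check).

1) 0.0ms=0b +286.624ms=3/4b
2) 286.624ms=3/4b +143.312ms=3/8b
3) 429.936ms=9/8b +143.312ms=3/8b
4) 573.248ms=3/2b +573.248ms=3/2b
Σ=3b of 3 (157bpm 3/4) — PASS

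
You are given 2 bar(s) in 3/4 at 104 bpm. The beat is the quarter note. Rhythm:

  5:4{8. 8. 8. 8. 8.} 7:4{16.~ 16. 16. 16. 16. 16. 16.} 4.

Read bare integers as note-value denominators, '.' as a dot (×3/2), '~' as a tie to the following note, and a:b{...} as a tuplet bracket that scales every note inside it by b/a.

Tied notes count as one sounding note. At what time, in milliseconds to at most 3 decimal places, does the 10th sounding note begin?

1. 0.0ms @ 0 + 346.154ms (3/5)
2. 346.154ms @ 3/5 + 346.154ms (3/5)
3. 692.308ms @ 6/5 + 346.154ms (3/5)
4. 1038.462ms @ 9/5 + 346.154ms (3/5)
5. 1384.615ms @ 12/5 + 346.154ms (3/5)
6. 1730.769ms @ 3 + 247.253ms (3/7)
7. 1978.022ms @ 24/7 + 123.626ms (3/14)
8. 2101.648ms @ 51/14 + 123.626ms (3/14)
9. 2225.275ms @ 27/7 + 123.626ms (3/14)
10. 2348.901ms @ 57/14 + 123.626ms (3/14)
11. 2472.527ms @ 30/7 + 123.626ms (3/14)
12. 2596.154ms @ 9/2 + 865.385ms (3/2)

note 10 onset = 57/14b = 2348.901ms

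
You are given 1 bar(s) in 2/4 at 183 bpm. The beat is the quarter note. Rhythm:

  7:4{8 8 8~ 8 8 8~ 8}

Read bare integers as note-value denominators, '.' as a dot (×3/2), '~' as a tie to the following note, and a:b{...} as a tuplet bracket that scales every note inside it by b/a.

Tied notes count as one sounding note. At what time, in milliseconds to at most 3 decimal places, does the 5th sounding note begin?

1. 0.0ms @ 0 + 93.677ms (2/7)
2. 93.677ms @ 2/7 + 93.677ms (2/7)
3. 187.354ms @ 4/7 + 187.354ms (4/7)
4. 374.707ms @ 8/7 + 93.677ms (2/7)
5. 468.384ms @ 10/7 + 187.354ms (4/7)

note 5 onset = 10/7b = 468.384ms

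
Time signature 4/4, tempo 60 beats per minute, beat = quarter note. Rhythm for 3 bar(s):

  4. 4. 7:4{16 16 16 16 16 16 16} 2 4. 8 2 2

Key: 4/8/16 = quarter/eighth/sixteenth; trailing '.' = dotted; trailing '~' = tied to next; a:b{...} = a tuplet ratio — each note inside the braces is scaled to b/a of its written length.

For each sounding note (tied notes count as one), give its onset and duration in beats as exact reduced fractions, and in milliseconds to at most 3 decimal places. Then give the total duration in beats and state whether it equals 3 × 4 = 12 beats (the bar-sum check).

1) 0.0ms=0b +1500.0ms=3/2b
2) 1500.0ms=3/2b +1500.0ms=3/2b
3) 3000.0ms=3b +142.857ms=1/7b
4) 3142.857ms=22/7b +142.857ms=1/7b
5) 3285.714ms=23/7b +142.857ms=1/7b
6) 3428.571ms=24/7b +142.857ms=1/7b
7) 3571.429ms=25/7b +142.857ms=1/7b
8) 3714.286ms=26/7b +142.857ms=1/7b
9) 3857.143ms=27/7b +142.857ms=1/7b
10) 4000.0ms=4b +2000.0ms=2b
11) 6000.0ms=6b +1500.0ms=3/2b
12) 7500.0ms=15/2b +500.0ms=1/2b
13) 8000.0ms=8b +2000.0ms=2b
14) 10000.0ms=10b +2000.0ms=2b
Σ=12b of 12 (60bpm 4/4) — PASS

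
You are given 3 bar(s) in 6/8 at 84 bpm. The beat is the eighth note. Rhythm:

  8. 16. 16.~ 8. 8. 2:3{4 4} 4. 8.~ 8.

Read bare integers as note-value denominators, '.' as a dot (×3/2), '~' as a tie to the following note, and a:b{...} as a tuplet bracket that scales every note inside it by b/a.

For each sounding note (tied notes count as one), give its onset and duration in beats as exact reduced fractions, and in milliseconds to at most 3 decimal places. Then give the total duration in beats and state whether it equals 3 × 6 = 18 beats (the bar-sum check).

1) 0.0ms=0b +1071.429ms=3/2b
2) 1071.429ms=3/2b +535.714ms=3/4b
3) 1607.143ms=9/4b +1607.143ms=9/4b
4) 3214.286ms=9/2b +1071.429ms=3/2b
5) 4285.714ms=6b +2142.857ms=3b
6) 6428.571ms=9b +2142.857ms=3b
7) 8571.429ms=12b +2142.857ms=3b
8) 10714.286ms=15b +2142.857ms=3b
Σ=18b of 18 (84bpm 6/8) — PASS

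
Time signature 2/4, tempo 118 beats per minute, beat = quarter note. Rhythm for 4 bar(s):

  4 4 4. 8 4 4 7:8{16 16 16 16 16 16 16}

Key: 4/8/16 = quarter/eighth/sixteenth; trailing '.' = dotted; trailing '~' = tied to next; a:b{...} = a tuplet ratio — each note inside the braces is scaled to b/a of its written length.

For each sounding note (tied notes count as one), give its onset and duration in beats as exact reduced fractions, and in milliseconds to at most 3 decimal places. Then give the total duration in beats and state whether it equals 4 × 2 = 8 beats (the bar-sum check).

1) 0.0ms=0b +508.475ms=1b
2) 508.475ms=1b +508.475ms=1b
3) 1016.949ms=2b +762.712ms=3/2b
4) 1779.661ms=7/2b +254.237ms=1/2b
5) 2033.898ms=4b +508.475ms=1b
6) 2542.373ms=5b +508.475ms=1b
7) 3050.847ms=6b +145.278ms=2/7b
8) 3196.126ms=44/7b +145.278ms=2/7b
9) 3341.404ms=46/7b +145.278ms=2/7b
10) 3486.683ms=48/7b +145.278ms=2/7b
11) 3631.961ms=50/7b +145.278ms=2/7b
12) 3777.24ms=52/7b +145.278ms=2/7b
13) 3922.518ms=54/7b +145.278ms=2/7b
Σ=8b of 8 (118bpm 2/4) — PASS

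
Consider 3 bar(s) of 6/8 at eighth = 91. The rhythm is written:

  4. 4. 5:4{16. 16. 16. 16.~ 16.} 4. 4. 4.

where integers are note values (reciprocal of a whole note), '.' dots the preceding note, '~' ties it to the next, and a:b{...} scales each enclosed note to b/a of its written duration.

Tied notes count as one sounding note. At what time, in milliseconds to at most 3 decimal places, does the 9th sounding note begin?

note 9 onset = 15b = 9890.11ms

1. 0.0ms @ 0 + 1978.022ms (3)
2. 1978.022ms @ 3 + 1978.022ms (3)
3. 3956.044ms @ 6 + 395.604ms (3/5)
4. 4351.648ms @ 33/5 + 395.604ms (3/5)
5. 4747.253ms @ 36/5 + 395.604ms (3/5)
6. 5142.857ms @ 39/5 + 791.209ms (6/5)
7. 5934.066ms @ 9 + 1978.022ms (3)
8. 7912.088ms @ 12 + 1978.022ms (3)
9. 9890.11ms @ 15 + 1978.022ms (3)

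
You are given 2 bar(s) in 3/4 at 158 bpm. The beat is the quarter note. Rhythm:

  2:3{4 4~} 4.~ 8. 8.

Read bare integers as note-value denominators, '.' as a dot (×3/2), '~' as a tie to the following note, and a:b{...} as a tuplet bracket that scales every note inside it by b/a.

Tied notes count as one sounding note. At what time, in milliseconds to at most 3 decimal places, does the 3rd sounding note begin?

1. 0.0ms @ 0 + 569.62ms (3/2)
2. 569.62ms @ 3/2 + 1424.051ms (15/4)
3. 1993.671ms @ 21/4 + 284.81ms (3/4)

note 3 onset = 21/4b = 1993.671ms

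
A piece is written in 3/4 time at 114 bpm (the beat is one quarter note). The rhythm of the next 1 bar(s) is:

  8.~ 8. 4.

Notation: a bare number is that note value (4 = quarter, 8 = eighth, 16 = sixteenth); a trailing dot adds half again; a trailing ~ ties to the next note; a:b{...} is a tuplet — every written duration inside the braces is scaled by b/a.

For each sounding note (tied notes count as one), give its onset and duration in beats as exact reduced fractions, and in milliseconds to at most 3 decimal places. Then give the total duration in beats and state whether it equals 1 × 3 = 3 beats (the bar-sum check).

1) 0.0ms=0b +789.474ms=3/2b
2) 789.474ms=3/2b +789.474ms=3/2b
Σ=3b of 3 (114bpm 3/4) — PASS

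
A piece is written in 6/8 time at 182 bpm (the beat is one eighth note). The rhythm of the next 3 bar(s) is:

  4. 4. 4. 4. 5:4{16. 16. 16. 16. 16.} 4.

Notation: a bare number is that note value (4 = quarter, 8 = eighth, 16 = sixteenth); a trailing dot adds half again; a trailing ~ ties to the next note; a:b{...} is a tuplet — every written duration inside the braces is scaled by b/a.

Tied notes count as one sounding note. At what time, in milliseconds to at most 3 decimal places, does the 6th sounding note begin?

1. 0.0ms @ 0 + 989.011ms (3)
2. 989.011ms @ 3 + 989.011ms (3)
3. 1978.022ms @ 6 + 989.011ms (3)
4. 2967.033ms @ 9 + 989.011ms (3)
5. 3956.044ms @ 12 + 197.802ms (3/5)
6. 4153.846ms @ 63/5 + 197.802ms (3/5)
7. 4351.648ms @ 66/5 + 197.802ms (3/5)
8. 4549.451ms @ 69/5 + 197.802ms (3/5)
9. 4747.253ms @ 72/5 + 197.802ms (3/5)
10. 4945.055ms @ 15 + 989.011ms (3)

note 6 onset = 63/5b = 4153.846ms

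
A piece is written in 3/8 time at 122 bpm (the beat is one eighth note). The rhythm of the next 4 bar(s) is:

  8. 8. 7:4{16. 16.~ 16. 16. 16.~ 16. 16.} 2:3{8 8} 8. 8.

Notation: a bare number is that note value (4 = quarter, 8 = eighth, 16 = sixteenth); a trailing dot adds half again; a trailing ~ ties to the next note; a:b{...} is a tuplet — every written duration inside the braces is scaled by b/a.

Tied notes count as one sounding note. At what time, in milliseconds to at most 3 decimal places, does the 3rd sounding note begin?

note 3 onset = 3b = 1475.41ms

1. 0.0ms @ 0 + 737.705ms (3/2)
2. 737.705ms @ 3/2 + 737.705ms (3/2)
3. 1475.41ms @ 3 + 210.773ms (3/7)
4. 1686.183ms @ 24/7 + 421.546ms (6/7)
5. 2107.728ms @ 30/7 + 210.773ms (3/7)
6. 2318.501ms @ 33/7 + 421.546ms (6/7)
7. 2740.047ms @ 39/7 + 210.773ms (3/7)
8. 2950.82ms @ 6 + 737.705ms (3/2)
9. 3688.525ms @ 15/2 + 737.705ms (3/2)
10. 4426.23ms @ 9 + 737.705ms (3/2)
11. 5163.934ms @ 21/2 + 737.705ms (3/2)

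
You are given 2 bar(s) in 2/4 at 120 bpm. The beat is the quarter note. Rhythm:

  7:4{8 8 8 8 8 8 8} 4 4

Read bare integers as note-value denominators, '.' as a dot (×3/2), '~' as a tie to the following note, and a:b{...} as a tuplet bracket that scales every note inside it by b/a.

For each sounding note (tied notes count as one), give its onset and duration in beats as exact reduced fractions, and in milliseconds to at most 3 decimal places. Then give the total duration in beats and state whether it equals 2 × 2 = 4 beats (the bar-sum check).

1) 0.0ms=0b +142.857ms=2/7b
2) 142.857ms=2/7b +142.857ms=2/7b
3) 285.714ms=4/7b +142.857ms=2/7b
4) 428.571ms=6/7b +142.857ms=2/7b
5) 571.429ms=8/7b +142.857ms=2/7b
6) 714.286ms=10/7b +142.857ms=2/7b
7) 857.143ms=12/7b +142.857ms=2/7b
8) 1000.0ms=2b +500.0ms=1b
9) 1500.0ms=3b +500.0ms=1b
Σ=4b of 4 (120bpm 2/4) — PASS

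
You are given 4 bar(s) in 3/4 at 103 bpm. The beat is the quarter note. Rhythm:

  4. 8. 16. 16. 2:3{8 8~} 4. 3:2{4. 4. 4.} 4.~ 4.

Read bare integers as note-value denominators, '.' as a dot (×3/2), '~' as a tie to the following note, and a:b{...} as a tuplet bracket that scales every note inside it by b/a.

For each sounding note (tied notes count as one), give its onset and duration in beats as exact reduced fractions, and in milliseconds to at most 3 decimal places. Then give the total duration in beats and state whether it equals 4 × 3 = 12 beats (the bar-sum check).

1) 0.0ms=0b +873.786ms=3/2b
2) 873.786ms=3/2b +436.893ms=3/4b
3) 1310.68ms=9/4b +218.447ms=3/8b
4) 1529.126ms=21/8b +218.447ms=3/8b
5) 1747.573ms=3b +436.893ms=3/4b
6) 2184.466ms=15/4b +1310.68ms=9/4b
7) 3495.146ms=6b +582.524ms=1b
8) 4077.67ms=7b +582.524ms=1b
9) 4660.194ms=8b +582.524ms=1b
10) 5242.718ms=9b +1747.573ms=3b
Σ=12b of 12 (103bpm 3/4) — PASS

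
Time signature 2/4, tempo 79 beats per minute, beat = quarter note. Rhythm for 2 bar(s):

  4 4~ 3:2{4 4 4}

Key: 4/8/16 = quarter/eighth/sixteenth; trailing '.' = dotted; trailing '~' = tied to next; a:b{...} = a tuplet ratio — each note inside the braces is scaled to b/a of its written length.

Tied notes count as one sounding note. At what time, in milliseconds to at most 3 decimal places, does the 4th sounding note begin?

note 4 onset = 10/3b = 2531.646ms

1. 0.0ms @ 0 + 759.494ms (1)
2. 759.494ms @ 1 + 1265.823ms (5/3)
3. 2025.316ms @ 8/3 + 506.329ms (2/3)
4. 2531.646ms @ 10/3 + 506.329ms (2/3)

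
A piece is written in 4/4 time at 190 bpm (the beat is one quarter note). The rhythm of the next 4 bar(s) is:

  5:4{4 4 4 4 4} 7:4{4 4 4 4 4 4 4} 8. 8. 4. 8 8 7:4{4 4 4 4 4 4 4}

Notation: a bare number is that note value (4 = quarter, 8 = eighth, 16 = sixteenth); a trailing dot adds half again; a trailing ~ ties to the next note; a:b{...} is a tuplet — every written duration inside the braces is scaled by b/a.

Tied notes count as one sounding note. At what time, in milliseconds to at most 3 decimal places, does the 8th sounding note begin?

1. 0.0ms @ 0 + 252.632ms (4/5)
2. 252.632ms @ 4/5 + 252.632ms (4/5)
3. 505.263ms @ 8/5 + 252.632ms (4/5)
4. 757.895ms @ 12/5 + 252.632ms (4/5)
5. 1010.526ms @ 16/5 + 252.632ms (4/5)
6. 1263.158ms @ 4 + 180.451ms (4/7)
7. 1443.609ms @ 32/7 + 180.451ms (4/7)
8. 1624.06ms @ 36/7 + 180.451ms (4/7)
9. 1804.511ms @ 40/7 + 180.451ms (4/7)
10. 1984.962ms @ 44/7 + 180.451ms (4/7)
11. 2165.414ms @ 48/7 + 180.451ms (4/7)
12. 2345.865ms @ 52/7 + 180.451ms (4/7)
13. 2526.316ms @ 8 + 236.842ms (3/4)
14. 2763.158ms @ 35/4 + 236.842ms (3/4)
15. 3000.0ms @ 19/2 + 473.684ms (3/2)
16. 3473.684ms @ 11 + 157.895ms (1/2)
17. 3631.579ms @ 23/2 + 157.895ms (1/2)
18. 3789.474ms @ 12 + 180.451ms (4/7)
19. 3969.925ms @ 88/7 + 180.451ms (4/7)
20. 4150.376ms @ 92/7 + 180.451ms (4/7)
21. 4330.827ms @ 96/7 + 180.451ms (4/7)
22. 4511.278ms @ 100/7 + 180.451ms (4/7)
23. 4691.729ms @ 104/7 + 180.451ms (4/7)
24. 4872.18ms @ 108/7 + 180.451ms (4/7)

note 8 onset = 36/7b = 1624.06ms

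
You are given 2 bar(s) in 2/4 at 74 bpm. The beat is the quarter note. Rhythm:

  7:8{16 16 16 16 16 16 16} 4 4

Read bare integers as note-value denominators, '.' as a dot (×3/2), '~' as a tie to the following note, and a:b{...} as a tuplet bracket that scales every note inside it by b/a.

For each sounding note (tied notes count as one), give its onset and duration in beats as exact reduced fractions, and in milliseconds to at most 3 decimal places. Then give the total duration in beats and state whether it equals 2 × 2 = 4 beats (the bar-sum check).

1) 0.0ms=0b +231.66ms=2/7b
2) 231.66ms=2/7b +231.66ms=2/7b
3) 463.32ms=4/7b +231.66ms=2/7b
4) 694.981ms=6/7b +231.66ms=2/7b
5) 926.641ms=8/7b +231.66ms=2/7b
6) 1158.301ms=10/7b +231.66ms=2/7b
7) 1389.961ms=12/7b +231.66ms=2/7b
8) 1621.622ms=2b +810.811ms=1b
9) 2432.432ms=3b +810.811ms=1b
Σ=4b of 4 (74bpm 2/4) — PASS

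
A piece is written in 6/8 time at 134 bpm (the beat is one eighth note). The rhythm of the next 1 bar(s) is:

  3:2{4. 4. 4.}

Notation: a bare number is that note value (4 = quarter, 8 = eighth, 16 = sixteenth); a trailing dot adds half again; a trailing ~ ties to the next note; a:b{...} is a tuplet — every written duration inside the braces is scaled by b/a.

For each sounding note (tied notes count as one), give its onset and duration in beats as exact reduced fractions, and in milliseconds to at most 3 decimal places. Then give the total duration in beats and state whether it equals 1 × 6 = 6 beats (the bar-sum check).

1) 0.0ms=0b +895.522ms=2b
2) 895.522ms=2b +895.522ms=2b
3) 1791.045ms=4b +895.522ms=2b
Σ=6b of 6 (134bpm 6/8) — PASS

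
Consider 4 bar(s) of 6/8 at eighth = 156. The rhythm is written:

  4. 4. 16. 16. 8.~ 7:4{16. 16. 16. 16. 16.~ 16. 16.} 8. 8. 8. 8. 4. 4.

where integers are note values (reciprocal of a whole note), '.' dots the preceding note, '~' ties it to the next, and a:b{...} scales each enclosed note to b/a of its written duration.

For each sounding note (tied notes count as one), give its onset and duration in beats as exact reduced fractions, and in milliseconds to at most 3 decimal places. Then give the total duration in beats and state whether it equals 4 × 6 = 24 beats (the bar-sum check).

1) 0.0ms=0b +1153.846ms=3b
2) 1153.846ms=3b +1153.846ms=3b
3) 2307.692ms=6b +288.462ms=3/4b
4) 2596.154ms=27/4b +288.462ms=3/4b
5) 2884.615ms=15/2b +741.758ms=27/14b
6) 3626.374ms=66/7b +164.835ms=3/7b
7) 3791.209ms=69/7b +164.835ms=3/7b
8) 3956.044ms=72/7b +164.835ms=3/7b
9) 4120.879ms=75/7b +329.67ms=6/7b
10) 4450.549ms=81/7b +164.835ms=3/7b
11) 4615.385ms=12b +576.923ms=3/2b
12) 5192.308ms=27/2b +576.923ms=3/2b
13) 5769.231ms=15b +576.923ms=3/2b
14) 6346.154ms=33/2b +576.923ms=3/2b
15) 6923.077ms=18b +1153.846ms=3b
16) 8076.923ms=21b +1153.846ms=3b
Σ=24b of 24 (156bpm 6/8) — PASS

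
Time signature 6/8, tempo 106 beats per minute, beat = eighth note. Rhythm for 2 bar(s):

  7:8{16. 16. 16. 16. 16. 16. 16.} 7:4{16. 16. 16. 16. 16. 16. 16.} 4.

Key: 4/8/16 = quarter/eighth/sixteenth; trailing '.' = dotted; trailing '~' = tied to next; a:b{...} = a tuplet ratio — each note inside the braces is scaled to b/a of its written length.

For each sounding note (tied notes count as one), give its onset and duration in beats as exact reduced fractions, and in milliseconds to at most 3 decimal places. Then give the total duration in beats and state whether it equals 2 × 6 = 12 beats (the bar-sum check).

1) 0.0ms=0b +485.175ms=6/7b
2) 485.175ms=6/7b +485.175ms=6/7b
3) 970.35ms=12/7b +485.175ms=6/7b
4) 1455.526ms=18/7b +485.175ms=6/7b
5) 1940.701ms=24/7b +485.175ms=6/7b
6) 2425.876ms=30/7b +485.175ms=6/7b
7) 2911.051ms=36/7b +485.175ms=6/7b
8) 3396.226ms=6b +242.588ms=3/7b
9) 3638.814ms=45/7b +242.588ms=3/7b
10) 3881.402ms=48/7b +242.588ms=3/7b
11) 4123.989ms=51/7b +242.588ms=3/7b
12) 4366.577ms=54/7b +242.588ms=3/7b
13) 4609.164ms=57/7b +242.588ms=3/7b
14) 4851.752ms=60/7b +242.588ms=3/7b
15) 5094.34ms=9b +1698.113ms=3b
Σ=12b of 12 (106bpm 6/8) — PASS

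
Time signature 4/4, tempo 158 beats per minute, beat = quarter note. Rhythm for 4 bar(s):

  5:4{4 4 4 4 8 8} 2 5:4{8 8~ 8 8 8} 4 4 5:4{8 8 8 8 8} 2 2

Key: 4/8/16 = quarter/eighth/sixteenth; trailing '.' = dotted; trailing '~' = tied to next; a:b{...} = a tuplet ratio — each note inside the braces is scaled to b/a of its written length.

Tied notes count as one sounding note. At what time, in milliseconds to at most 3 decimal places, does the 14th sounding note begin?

note 14 onset = 10b = 3797.468ms

1. 0.0ms @ 0 + 303.797ms (4/5)
2. 303.797ms @ 4/5 + 303.797ms (4/5)
3. 607.595ms @ 8/5 + 303.797ms (4/5)
4. 911.392ms @ 12/5 + 303.797ms (4/5)
5. 1215.19ms @ 16/5 + 151.899ms (2/5)
6. 1367.089ms @ 18/5 + 151.899ms (2/5)
7. 1518.987ms @ 4 + 759.494ms (2)
8. 2278.481ms @ 6 + 151.899ms (2/5)
9. 2430.38ms @ 32/5 + 303.797ms (4/5)
10. 2734.177ms @ 36/5 + 151.899ms (2/5)
11. 2886.076ms @ 38/5 + 151.899ms (2/5)
12. 3037.975ms @ 8 + 379.747ms (1)
13. 3417.722ms @ 9 + 379.747ms (1)
14. 3797.468ms @ 10 + 151.899ms (2/5)
15. 3949.367ms @ 52/5 + 151.899ms (2/5)
16. 4101.266ms @ 54/5 + 151.899ms (2/5)
17. 4253.165ms @ 56/5 + 151.899ms (2/5)
18. 4405.063ms @ 58/5 + 151.899ms (2/5)
19. 4556.962ms @ 12 + 759.494ms (2)
20. 5316.456ms @ 14 + 759.494ms (2)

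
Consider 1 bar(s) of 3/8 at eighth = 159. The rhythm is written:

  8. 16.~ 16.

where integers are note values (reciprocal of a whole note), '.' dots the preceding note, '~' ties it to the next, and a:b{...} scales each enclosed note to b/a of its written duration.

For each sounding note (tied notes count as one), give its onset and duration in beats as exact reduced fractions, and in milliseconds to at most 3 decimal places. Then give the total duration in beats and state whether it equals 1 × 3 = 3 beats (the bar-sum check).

1) 0.0ms=0b +566.038ms=3/2b
2) 566.038ms=3/2b +566.038ms=3/2b
Σ=3b of 3 (159bpm 3/8) — PASS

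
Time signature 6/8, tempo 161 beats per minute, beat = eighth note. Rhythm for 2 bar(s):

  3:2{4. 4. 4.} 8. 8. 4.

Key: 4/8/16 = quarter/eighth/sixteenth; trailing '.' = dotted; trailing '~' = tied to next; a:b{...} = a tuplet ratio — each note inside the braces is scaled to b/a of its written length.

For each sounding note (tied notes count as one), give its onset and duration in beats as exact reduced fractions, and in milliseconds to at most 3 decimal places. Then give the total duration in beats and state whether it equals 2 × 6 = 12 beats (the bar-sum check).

1) 0.0ms=0b +745.342ms=2b
2) 745.342ms=2b +745.342ms=2b
3) 1490.683ms=4b +745.342ms=2b
4) 2236.025ms=6b +559.006ms=3/2b
5) 2795.031ms=15/2b +559.006ms=3/2b
6) 3354.037ms=9b +1118.012ms=3b
Σ=12b of 12 (161bpm 6/8) — PASS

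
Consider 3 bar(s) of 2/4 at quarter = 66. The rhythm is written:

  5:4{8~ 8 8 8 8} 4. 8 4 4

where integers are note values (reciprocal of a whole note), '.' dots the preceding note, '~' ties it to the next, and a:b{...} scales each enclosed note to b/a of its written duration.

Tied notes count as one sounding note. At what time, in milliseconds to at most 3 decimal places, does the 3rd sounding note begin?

note 3 onset = 6/5b = 1090.909ms

1. 0.0ms @ 0 + 727.273ms (4/5)
2. 727.273ms @ 4/5 + 363.636ms (2/5)
3. 1090.909ms @ 6/5 + 363.636ms (2/5)
4. 1454.545ms @ 8/5 + 363.636ms (2/5)
5. 1818.182ms @ 2 + 1363.636ms (3/2)
6. 3181.818ms @ 7/2 + 454.545ms (1/2)
7. 3636.364ms @ 4 + 909.091ms (1)
8. 4545.455ms @ 5 + 909.091ms (1)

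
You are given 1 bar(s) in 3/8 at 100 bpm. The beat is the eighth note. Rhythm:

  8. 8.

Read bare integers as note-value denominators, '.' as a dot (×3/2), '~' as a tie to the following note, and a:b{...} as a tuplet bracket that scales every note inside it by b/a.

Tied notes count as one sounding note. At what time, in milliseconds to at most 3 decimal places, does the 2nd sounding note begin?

1. 0.0ms @ 0 + 900.0ms (3/2)
2. 900.0ms @ 3/2 + 900.0ms (3/2)

note 2 onset = 3/2b = 900.0ms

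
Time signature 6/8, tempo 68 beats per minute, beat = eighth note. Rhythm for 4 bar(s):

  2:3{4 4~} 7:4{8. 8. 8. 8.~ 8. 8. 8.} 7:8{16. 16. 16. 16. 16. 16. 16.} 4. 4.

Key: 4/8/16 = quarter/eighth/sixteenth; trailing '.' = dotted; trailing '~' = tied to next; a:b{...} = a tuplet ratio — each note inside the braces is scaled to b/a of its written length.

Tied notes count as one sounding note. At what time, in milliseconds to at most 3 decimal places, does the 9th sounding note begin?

1. 0.0ms @ 0 + 2647.059ms (3)
2. 2647.059ms @ 3 + 3403.361ms (27/7)
3. 6050.42ms @ 48/7 + 756.303ms (6/7)
4. 6806.723ms @ 54/7 + 756.303ms (6/7)
5. 7563.025ms @ 60/7 + 1512.605ms (12/7)
6. 9075.63ms @ 72/7 + 756.303ms (6/7)
7. 9831.933ms @ 78/7 + 756.303ms (6/7)
8. 10588.235ms @ 12 + 756.303ms (6/7)
9. 11344.538ms @ 90/7 + 756.303ms (6/7)
10. 12100.84ms @ 96/7 + 756.303ms (6/7)
11. 12857.143ms @ 102/7 + 756.303ms (6/7)
12. 13613.445ms @ 108/7 + 756.303ms (6/7)
13. 14369.748ms @ 114/7 + 756.303ms (6/7)
14. 15126.05ms @ 120/7 + 756.303ms (6/7)
15. 15882.353ms @ 18 + 2647.059ms (3)
16. 18529.412ms @ 21 + 2647.059ms (3)

note 9 onset = 90/7b = 11344.538ms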